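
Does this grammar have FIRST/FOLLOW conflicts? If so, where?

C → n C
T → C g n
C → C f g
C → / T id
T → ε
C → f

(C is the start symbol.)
No FIRST/FOLLOW conflicts.

A FIRST/FOLLOW conflict occurs when a non-terminal N has a nullable alternative N → β (β ⇒* ε) and another alternative N → α with FIRST(α) ∩ FOLLOW(N) ≠ ∅: on such a lookahead the parser cannot decide between expanding α and letting N vanish via β.

Nullable non-terminals: T.
FIRST sets used below: FIRST(C) = { '/', 'f', 'n' }

T: nullable alternative(s) T → ε; FOLLOW(T) = { 'id' }
  T → C g n: FIRST \ {ε} = { '/', 'f', 'n' } — disjoint from FOLLOW(T)
  T → ε: FIRST \ {ε} = { } — this is the only nullable alternative, skip

C has no nullable alternative, so no FIRST/FOLLOW check is needed there.

No FIRST/FOLLOW conflicts found.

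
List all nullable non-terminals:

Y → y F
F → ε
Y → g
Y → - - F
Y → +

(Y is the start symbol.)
A non-terminal is nullable if it can derive ε (the empty string): either it has an ε-production, or it has a production whose right-hand side consists entirely of nullable non-terminals.

ε-productions: F → ε
So F is immediately nullable.
No further non-terminal can be added: every production for the remaining non-terminals contains a terminal or a non-nullable non-terminal.
Nullable = { 'F' }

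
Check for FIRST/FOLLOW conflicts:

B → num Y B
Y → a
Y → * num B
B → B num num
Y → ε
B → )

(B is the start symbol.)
No FIRST/FOLLOW conflicts.

Nullable non-terminals: Y.

Y: nullable alternative(s) Y → ε; FOLLOW(Y) = { ')', 'num' }
  Y → a: FIRST \ {ε} = { 'a' } — disjoint from FOLLOW(Y)
  Y → * num B: FIRST \ {ε} = { '*' } — disjoint from FOLLOW(Y)
  Y → ε: FIRST \ {ε} = { } — this is the only nullable alternative, skip

B has no nullable alternative, so no FIRST/FOLLOW check is needed there.

No FIRST/FOLLOW conflicts found.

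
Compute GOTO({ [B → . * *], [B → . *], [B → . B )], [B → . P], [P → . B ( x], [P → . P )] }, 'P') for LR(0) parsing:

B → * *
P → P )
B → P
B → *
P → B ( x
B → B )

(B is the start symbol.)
{ [B → P .], [P → P . )] }

GOTO(I, 'P') = CLOSURE({ [A → αX.β] : [A → α.Xβ] ∈ I, X = 'P' })

Items with dot before 'P', with the dot advanced:
  [B → . P] → [B → P .]
  [P → . P )] → [P → P . )]
Closure adds nothing (no advanced item has the dot before a non-terminal).

GOTO = { [B → P .], [P → P . )] }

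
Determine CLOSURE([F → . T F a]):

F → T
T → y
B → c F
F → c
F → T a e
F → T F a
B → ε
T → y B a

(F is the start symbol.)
{ [F → . T F a], [T → . y B a], [T → . y] }

To compute CLOSURE, for each item [A → α.Bβ] where B is a non-terminal, add [B → .γ] for all productions B → γ; repeat for the newly added items until nothing changes.

Start with: [F → . T F a]
  [F → . T F a] has the dot before T: add [T → . y], [T → . y B a]
No further items can be added.

CLOSURE = { [F → . T F a], [T → . y B a], [T → . y] }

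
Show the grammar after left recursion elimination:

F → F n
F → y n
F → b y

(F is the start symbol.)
F → y n F'
F → b y F'
F' → n F'
F' → ε

F is directly left-recursive. The standard transformation for
  A → A α₁ | ... | A α_m | β₁ | ... | β_n
is
  A  → β₁ A' | ... | β_n A'
  A' → α₁ A' | ... | α_m A' | ε

F → y n becomes F → y n F'
F → b y becomes F → b y F'
F → F n becomes F' → n F'
Add F' → ε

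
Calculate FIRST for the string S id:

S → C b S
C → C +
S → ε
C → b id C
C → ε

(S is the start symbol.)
FIRST sets of the non-terminals involved (from the grammar, by fixed-point iteration):
  FIRST(S) = { '+', 'b', ε }

To compute FIRST(S id), process the symbols left to right:
Symbol S is a non-terminal. Add FIRST(S) \ {ε} = { '+', 'b' }
S is nullable (ε ∈ FIRST(S)), continue to the next symbol.
Symbol id is a terminal. Add 'id' and stop.
FIRST(S id) = { '+', 'b', 'id' }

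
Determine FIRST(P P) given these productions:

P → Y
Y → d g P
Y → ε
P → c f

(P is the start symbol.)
{ 'c', 'd', ε }

FIRST sets of the non-terminals involved (from the grammar, by fixed-point iteration):
  FIRST(P) = { 'c', 'd', ε }

To compute FIRST(P P), process the symbols left to right:
Symbol P is a non-terminal. Add FIRST(P) \ {ε} = { 'c', 'd' }
P is nullable (ε ∈ FIRST(P)), continue to the next symbol.
Symbol P is a non-terminal. Add FIRST(P) \ {ε} = { 'c', 'd' }
P is nullable (ε ∈ FIRST(P)), continue to the next symbol.
All symbols are nullable, so ε is in the result.
FIRST(P P) = { 'c', 'd', ε }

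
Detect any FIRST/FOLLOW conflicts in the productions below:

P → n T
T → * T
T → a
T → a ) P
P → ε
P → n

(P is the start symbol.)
No FIRST/FOLLOW conflicts.

A FIRST/FOLLOW conflict occurs when a non-terminal N has a nullable alternative N → β (β ⇒* ε) and another alternative N → α with FIRST(α) ∩ FOLLOW(N) ≠ ∅: on such a lookahead the parser cannot decide between expanding α and letting N vanish via β.

Nullable non-terminals: P.

P: nullable alternative(s) P → ε; FOLLOW(P) = { $ }
  P → n T: FIRST \ {ε} = { 'n' } — disjoint from FOLLOW(P)
  P → ε: FIRST \ {ε} = { } — this is the only nullable alternative, skip
  P → n: FIRST \ {ε} = { 'n' } — disjoint from FOLLOW(P)

T has no nullable alternative, so no FIRST/FOLLOW check is needed there.

No FIRST/FOLLOW conflicts found.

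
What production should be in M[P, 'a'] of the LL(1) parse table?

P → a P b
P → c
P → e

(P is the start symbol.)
P → a P b

To find M[P, 'a'], we find productions for P where 'a' is in the predict set (PREDICT(N → α) = (FIRST(α) \ {ε}) ∪ (FOLLOW(N) if α ⇒* ε)).

P → a P b: PREDICT = { 'a' }
  'a' is in predict set, so this production goes in M[P, 'a']
P → c: PREDICT = { 'c' }
P → e: PREDICT = { 'e' }

M[P, 'a'] = P → a P b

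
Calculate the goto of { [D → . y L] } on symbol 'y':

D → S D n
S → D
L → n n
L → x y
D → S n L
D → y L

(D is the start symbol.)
GOTO(I, 'y') = CLOSURE({ [A → αX.β] : [A → α.Xβ] ∈ I, X = 'y' })

Items with dot before 'y', with the dot advanced:
  [D → . y L] → [D → y . L]
Closure of the advanced items:
  [D → y . L] has the dot before L: add [L → . n n], [L → . x y]

GOTO = { [D → y . L], [L → . n n], [L → . x y] }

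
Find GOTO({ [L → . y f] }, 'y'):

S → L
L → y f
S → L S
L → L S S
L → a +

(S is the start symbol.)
GOTO(I, 'y') = CLOSURE({ [A → αX.β] : [A → α.Xβ] ∈ I, X = 'y' })

Items with dot before 'y', with the dot advanced:
  [L → . y f] → [L → y . f]
Closure adds nothing (no advanced item has the dot before a non-terminal).

GOTO = { [L → y . f] }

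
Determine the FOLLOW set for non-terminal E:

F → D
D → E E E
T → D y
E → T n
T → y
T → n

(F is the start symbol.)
To compute FOLLOW(E), find every occurrence of E on a right-hand side N → α E β: add FIRST(β) \ {ε}, and if β is empty or nullable also add FOLLOW(N). Iterate to a fixed point.

In D → E E E: E is followed by E E, add FIRST(E E) \ {ε} = { 'n', 'y' }
In D → E E E: E is followed by E, add FIRST(E) \ {ε} = { 'n', 'y' }
In D → E E E: E is at the end, add FOLLOW(D)

The FOLLOW sets referred to above (computed the same way, to a fixed point):
  FOLLOW(D) = { $, 'y' }

Taking the union: FOLLOW(E) = { $, 'n', 'y' }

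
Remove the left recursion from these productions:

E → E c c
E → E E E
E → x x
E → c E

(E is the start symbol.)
E is directly left-recursive. The standard transformation for
  A → A α₁ | ... | A α_m | β₁ | ... | β_n
is
  A  → β₁ A' | ... | β_n A'
  A' → α₁ A' | ... | α_m A' | ε

E → x x becomes E → x x E'
E → c E becomes E → c E E'
E → E c c becomes E' → c c E'
E → E E E becomes E' → E E E'
Add E' → ε

Resulting grammar:
E → x x E'
E → c E E'
E' → c c E'
E' → E E E'
E' → ε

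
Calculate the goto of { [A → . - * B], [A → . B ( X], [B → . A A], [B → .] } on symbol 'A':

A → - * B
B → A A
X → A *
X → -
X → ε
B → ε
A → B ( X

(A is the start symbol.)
GOTO(I, 'A') = CLOSURE({ [A → αX.β] : [A → α.Xβ] ∈ I, X = 'A' })

Items with dot before 'A', with the dot advanced:
  [B → . A A] → [B → A . A]
Closure of the advanced items:
  [B → A . A] has the dot before A: add [A → . - * B], [A → . B ( X]
  [A → . B ( X] has the dot before B: add [B → . A A], [B → .]

GOTO = { [A → . - * B], [A → . B ( X], [B → . A A], [B → .], [B → A . A] }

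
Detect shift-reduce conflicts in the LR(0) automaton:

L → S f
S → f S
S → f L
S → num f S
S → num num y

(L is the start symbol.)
Yes — I10: [S → f S .] vs [L → S . f]

Augment with L' → L and build the canonical LR(0) collection (I0 = CLOSURE({[L' → . L]}), then GOTO on every symbol after a dot until no new states appear). It has 12 states:
  I0: { [L → . S f], [L' → . L], [S → . f L], [S → . f S], [S → . num f S], [S → . num num y] }  — shift
  I1: { [L' → L .] }  — accept
  I2: { [L → S . f] }  — shift
  I3: { [L → . S f], [S → . f L], [S → . f S], [S → . num f S], [S → . num num y], [S → f . L], [S → f . S] }  — shift
  I4: { [S → num . f S], [S → num . num y] }  — shift
  I5: { [S → . f L], [S → . f S], [S → . num f S], [S → . num num y], [S → num f . S] }  — shift
  I6: { [S → num num . y] }  — shift
  I7: { [S → num num y .] }  — reduce
  I8: { [S → num f S .] }  — reduce
  I9: { [S → f L .] }  — reduce
  I10: { [L → S . f], [S → f S .] }  — shift, reduce
  I11: { [L → S f .] }  — reduce

I10 contains reduce item [S → f S .] and shift item [L → S . f] — shift-reduce conflict.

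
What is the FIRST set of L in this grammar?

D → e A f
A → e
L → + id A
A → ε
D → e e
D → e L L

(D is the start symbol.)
{ '+' }

To compute FIRST(L), examine every production with L on the left-hand side, reading each right-hand side left to right until a non-nullable symbol is reached.

From L → + id A:
  - '+' is a terminal: add '+' and stop

Collecting: FIRST(L) = { '+' }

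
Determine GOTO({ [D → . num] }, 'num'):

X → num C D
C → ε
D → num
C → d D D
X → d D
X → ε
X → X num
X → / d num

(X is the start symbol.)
GOTO(I, 'num') = CLOSURE({ [A → αX.β] : [A → α.Xβ] ∈ I, X = 'num' })

Items with dot before 'num', with the dot advanced:
  [D → . num] → [D → num .]
Closure adds nothing (no advanced item has the dot before a non-terminal).

GOTO = { [D → num .] }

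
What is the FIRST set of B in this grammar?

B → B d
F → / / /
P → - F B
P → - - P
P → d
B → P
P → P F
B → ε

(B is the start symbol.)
{ '-', 'd', ε }

FIRST sets of the other non-terminals involved (by the same procedure, iterated to a fixed point):
  FIRST(P) = { '-', 'd' }

From B → B d:
  - B is the symbol being defined: contributes nothing new
    B is nullable, so continue to the next symbol
  - d is a terminal: add 'd' and stop
From B → P:
  - P is a non-terminal: add FIRST(P) \ {ε} = { '-', 'd' }
    P is not nullable, so stop
From B → ε:
  - ε-production, so ε ∈ FIRST(B)

Collecting: FIRST(B) = { '-', 'd', ε }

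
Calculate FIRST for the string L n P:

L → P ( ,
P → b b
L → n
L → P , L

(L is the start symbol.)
{ 'b', 'n' }

FIRST sets of the non-terminals involved (from the grammar, by fixed-point iteration):
  FIRST(L) = { 'b', 'n' }

To compute FIRST(L n P), process the symbols left to right:
Symbol L is a non-terminal. Add FIRST(L) \ {ε} = { 'b', 'n' }
L is not nullable (ε ∉ FIRST(L)), so stop here.
FIRST(L n P) = { 'b', 'n' }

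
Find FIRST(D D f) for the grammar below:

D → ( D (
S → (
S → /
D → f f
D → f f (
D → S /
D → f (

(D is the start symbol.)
{ '(', '/', 'f' }

FIRST sets of the non-terminals involved (from the grammar, by fixed-point iteration):
  FIRST(D) = { '(', '/', 'f' }

To compute FIRST(D D f), process the symbols left to right:
Symbol D is a non-terminal. Add FIRST(D) \ {ε} = { '(', '/', 'f' }
D is not nullable (ε ∉ FIRST(D)), so stop here.
FIRST(D D f) = { '(', '/', 'f' }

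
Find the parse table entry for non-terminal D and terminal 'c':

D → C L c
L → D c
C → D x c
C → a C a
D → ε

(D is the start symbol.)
To find M[D, 'c'], we find productions for D where 'c' is in the predict set (PREDICT(N → α) = (FIRST(α) \ {ε}) ∪ (FOLLOW(N) if α ⇒* ε)).

Relevant sets:
  FIRST(C) = { 'a', 'x' }
  FOLLOW(D) = { $, 'c', 'x' }

D → C L c: PREDICT = { 'a', 'x' }
D → ε: PREDICT = { $, 'c', 'x' }
  'c' is in predict set, so this production goes in M[D, 'c']

M[D, 'c'] = D → ε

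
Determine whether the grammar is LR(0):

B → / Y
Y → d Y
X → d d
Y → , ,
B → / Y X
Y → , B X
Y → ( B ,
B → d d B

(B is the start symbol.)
No. Shift-reduce conflict between [B → / Y .] and [X → . d d]

A grammar is LR(0) if no state in the canonical LR(0) collection has:
  - both a shift item (dot before a terminal) and a complete item (shift-reduce conflict), or
  - two or more complete items (reduce-reduce conflict; the accept item [B' → B .] counts as a complete item here).

Augment with B' → B and build the canonical LR(0) collection (I0 = CLOSURE({[B' → . B]}), then GOTO on every symbol after a dot until no new states appear). It has 19 states:
  I0: { [B → . / Y X], [B → . / Y], [B → . d d B], [B' → . B] }  — shift
  I1: { [B → / . Y X], [B → / . Y], [Y → . ( B ,], [Y → . , ,], [Y → . , B X], [Y → . d Y] }  — shift
  I2: { [B' → B .] }  — accept
  I3: { [B → d . d B] }  — shift
  I4: { [B → . / Y X], [B → . / Y], [B → . d d B], [B → d d . B] }  — shift
  I5: { [B → d d B .] }  — reduce
  I6: { [B → . / Y X], [B → . / Y], [B → . d d B], [Y → ( . B ,] }  — shift
  I7: { [B → . / Y X], [B → . / Y], [B → . d d B], [Y → , . ,], [Y → , . B X] }  — shift
  I8: { [B → / Y . X], [B → / Y .], [X → . d d] }  — shift, reduce
  I9: { [Y → . ( B ,], [Y → . , ,], [Y → . , B X], [Y → . d Y], [Y → d . Y] }  — shift
  I10: { [Y → d Y .] }  — reduce
  I11: { [B → / Y X .] }  — reduce
  I12: { [X → d . d] }  — shift
  I13: { [X → d d .] }  — reduce
  I14: { [Y → , , .] }  — reduce
  I15: { [X → . d d], [Y → , B . X] }  — shift
  I16: { [Y → , B X .] }  — reduce
  I17: { [Y → ( B . ,] }  — shift
  I18: { [Y → ( B , .] }  — reduce

Conflict in state I8:
  Shift-reduce conflict between [B → / Y .] and [X → . d d]
So the grammar is NOT LR(0).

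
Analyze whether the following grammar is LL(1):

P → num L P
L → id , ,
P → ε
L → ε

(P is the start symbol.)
Relevant sets:
  FOLLOW(P) = { $ }
  FOLLOW(L) = { $, 'num' }

For P:
  PREDICT(P → num L P) = { 'num' }
  PREDICT(P → ε) = { $ }
For L:
  PREDICT(L → id ',' ',') = { 'id' }
  PREDICT(L → ε) = { $, 'num' }

All predict sets are disjoint. The grammar IS LL(1).

Answer: Yes, the grammar is LL(1).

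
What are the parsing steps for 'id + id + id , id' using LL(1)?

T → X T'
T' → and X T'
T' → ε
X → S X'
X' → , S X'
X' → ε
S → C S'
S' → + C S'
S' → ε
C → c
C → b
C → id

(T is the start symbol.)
Stack is shown with the top on the left.

Stack           Input                Action
-------------------------------------------
T $             id + id + id , id $  output T → X T'
X T' $          id + id + id , id $  output X → S X'
S X' T' $       id + id + id , id $  output S → C S'
C S' X' T' $    id + id + id , id $  output C → id
id S' X' T' $   id + id + id , id $  match 'id'
S' X' T' $      + id + id , id $     output S' → + C S'
+ C S' X' T' $  + id + id , id $     match '+'
C S' X' T' $    id + id , id $       output C → id
id S' X' T' $   id + id , id $       match 'id'
S' X' T' $      + id , id $          output S' → + C S'
+ C S' X' T' $  + id , id $          match '+'
C S' X' T' $    id , id $            output C → id
id S' X' T' $   id , id $            match 'id'
S' X' T' $      , id $               output S' → ε
X' T' $         , id $               output X' → , S X'
, S X' T' $     , id $               match ','
S X' T' $       id $                 output S → C S'
C S' X' T' $    id $                 output C → id
id S' X' T' $   id $                 match 'id'
S' X' T' $      $                    output S' → ε
X' T' $         $                    output X' → ε
T' $            $                    output T' → ε
$               $                    accept

The string is accepted.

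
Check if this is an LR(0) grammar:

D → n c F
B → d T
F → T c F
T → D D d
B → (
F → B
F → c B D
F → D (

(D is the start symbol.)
A grammar is LR(0) if no state in the canonical LR(0) collection has:
  - both a shift item (dot before a terminal) and a complete item (shift-reduce conflict), or
  - two or more complete items (reduce-reduce conflict; the accept item [D' → D .] counts as a complete item here).

Augment with D' → D and build the canonical LR(0) collection (I0 = CLOSURE({[D' → . D]}), then GOTO on every symbol after a dot until no new states appear). It has 20 states:
  I0: { [D → . n c F], [D' → . D] }  — shift
  I1: { [D' → D .] }  — accept
  I2: { [D → n . c F] }  — shift
  I3: { [B → . (], [B → . d T], [D → . n c F], [D → n c . F], [F → . B], [F → . D (], [F → . T c F], [F → . c B D], [T → . D D d] }  — shift
  I4: { [B → ( .] }  — reduce
  I5: { [F → B .] }  — reduce
  I6: { [D → . n c F], [F → D . (], [T → D . D d] }  — shift
  I7: { [D → n c F .] }  — reduce
  I8: { [F → T . c F] }  — shift
  I9: { [B → . (], [B → . d T], [F → c . B D] }  — shift
  I10: { [B → d . T], [D → . n c F], [T → . D D d] }  — shift
  I11: { [D → . n c F], [T → D . D d] }  — shift
  I12: { [B → d T .] }  — reduce
  I13: { [T → D D . d] }  — shift
  I14: { [T → D D d .] }  — reduce
  I15: { [D → . n c F], [F → c B . D] }  — shift
  I16: { [F → c B D .] }  — reduce
  I17: { [B → . (], [B → . d T], [D → . n c F], [F → . B], [F → . D (], [F → . T c F], [F → . c B D], [F → T c . F], [T → . D D d] }  — shift
  I18: { [F → T c F .] }  — reduce
  I19: { [F → D ( .] }  — reduce

Every state is either a pure shift/goto state or contains exactly one complete item and nothing to shift — no conflicts. The grammar is LR(0).

Answer: Yes, the grammar is LR(0)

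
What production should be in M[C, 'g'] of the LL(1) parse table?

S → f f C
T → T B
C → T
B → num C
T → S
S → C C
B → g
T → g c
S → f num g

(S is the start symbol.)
To find M[C, 'g'], we find productions for C where 'g' is in the predict set (PREDICT(N → α) = (FIRST(α) \ {ε}) ∪ (FOLLOW(N) if α ⇒* ε)).

Relevant sets:
  FIRST(T) = { 'f', 'g' }

C → T: PREDICT = { 'f', 'g' }
  'g' is in predict set, so this production goes in M[C, 'g']

M[C, 'g'] = C → T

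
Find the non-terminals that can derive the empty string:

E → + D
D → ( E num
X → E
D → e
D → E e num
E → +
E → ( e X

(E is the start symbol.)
None

There are no ε-productions, so no non-terminal can derive ε.
No non-terminals are nullable.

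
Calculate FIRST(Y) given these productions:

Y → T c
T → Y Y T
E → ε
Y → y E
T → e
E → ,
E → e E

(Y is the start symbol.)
To compute FIRST(Y), examine every production with Y on the left-hand side, reading each right-hand side left to right until a non-nullable symbol is reached.

FIRST sets of the other non-terminals involved (by the same procedure, iterated to a fixed point):
  FIRST(T) = { 'e', 'y' }

From Y → T c:
  - T is a non-terminal: add FIRST(T) \ {ε} = { 'e', 'y' }
    T is not nullable, so stop
From Y → y E:
  - y is a terminal: add 'y' and stop

Collecting: FIRST(Y) = { 'e', 'y' }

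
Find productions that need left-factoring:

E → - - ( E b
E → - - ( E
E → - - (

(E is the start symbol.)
Yes, E has productions with common prefix '- - ('

Left-factoring is needed when two productions for the same non-terminal
share a common prefix on the right-hand side.

Productions for E:
  E → - - ( E b
  E → - - ( E
  E → - - (

Found common prefix '- - (' in productions for E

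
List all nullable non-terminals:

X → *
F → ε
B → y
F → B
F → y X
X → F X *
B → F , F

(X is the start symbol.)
{ 'F' }

A non-terminal is nullable if it can derive ε (the empty string): either it has an ε-production, or it has a production whose right-hand side consists entirely of nullable non-terminals.

ε-productions: F → ε
So F is immediately nullable.
No further non-terminal can be added: every production for the remaining non-terminals contains a terminal or a non-nullable non-terminal.
Nullable = { 'F' }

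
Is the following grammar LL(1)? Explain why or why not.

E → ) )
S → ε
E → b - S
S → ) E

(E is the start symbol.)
Yes, the grammar is LL(1).

Relevant sets:
  FOLLOW(S) = { $ }

For E:
  PREDICT(E → ')' ')') = { ')' }
  PREDICT(E → b '-' S) = { 'b' }
For S:
  PREDICT(S → ε) = { $ }
  PREDICT(S → ')' E) = { ')' }

All predict sets are disjoint. The grammar IS LL(1).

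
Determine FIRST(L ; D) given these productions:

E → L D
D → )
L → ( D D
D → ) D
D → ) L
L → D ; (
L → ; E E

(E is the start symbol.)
FIRST sets of the non-terminals involved (from the grammar, by fixed-point iteration):
  FIRST(L) = { '(', ')', ';' }

To compute FIRST(L ; D), process the symbols left to right:
Symbol L is a non-terminal. Add FIRST(L) \ {ε} = { '(', ')', ';' }
L is not nullable (ε ∉ FIRST(L)), so stop here.
FIRST(L ; D) = { '(', ')', ';' }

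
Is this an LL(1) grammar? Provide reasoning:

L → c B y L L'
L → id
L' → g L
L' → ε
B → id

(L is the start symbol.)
A grammar is LL(1) if for each non-terminal N with multiple productions, the predict sets of those productions are pairwise disjoint, where PREDICT(N → α) = (FIRST(α) \ {ε}) ∪ (FOLLOW(N) if α ⇒* ε).

Relevant sets:
  FOLLOW(L') = { $, 'g' }

For L:
  PREDICT(L → c B y L L') = { 'c' }
  PREDICT(L → id) = { 'id' }
For L':
  PREDICT(L' → g L) = { 'g' }
  PREDICT(L' → ε) = { $, 'g' }
B has a single production, so nothing to check there.

Conflict found: Predict set conflict for L': { 'g' }
The grammar is NOT LL(1).

Answer: No. Predict set conflict for L': { 'g' }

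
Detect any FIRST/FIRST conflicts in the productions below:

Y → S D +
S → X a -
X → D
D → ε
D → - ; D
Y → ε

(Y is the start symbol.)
A FIRST/FIRST conflict occurs when two productions N → α and N → β for the same non-terminal have FIRST(α) ∩ FIRST(β) ≠ ∅ (with ε ∈ FIRST of a nullable right-hand side, so two nullable alternatives also conflict).

FIRST sets of the non-terminals at (or reachable through a nullable prefix from) the front of some alternative:
  FIRST(S) = { '-', 'a' }

Productions for Y:
  Y → S D +: FIRST = { '-', 'a' }
  Y → ε: FIRST = { ε }
Productions for D:
  D → ε: FIRST = { ε }
  D → - ; D: FIRST = { '-' }
S, X have only one production, so no FIRST/FIRST conflict is possible there.

All alternatives of each non-terminal have pairwise disjoint FIRST sets.

Answer: No FIRST/FIRST conflicts.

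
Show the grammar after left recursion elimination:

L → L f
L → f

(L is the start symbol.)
L is directly left-recursive. The standard transformation for
  A → A α₁ | ... | A α_m | β₁ | ... | β_n
is
  A  → β₁ A' | ... | β_n A'
  A' → α₁ A' | ... | α_m A' | ε

L → f becomes L → f L'
L → L f becomes L' → f L'
Add L' → ε

Resulting grammar:
L → f L'
L' → f L'
L' → ε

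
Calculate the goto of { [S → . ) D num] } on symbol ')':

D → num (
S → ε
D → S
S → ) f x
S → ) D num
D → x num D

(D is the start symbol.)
{ [D → . S], [D → . num (], [D → . x num D], [S → ) . D num], [S → . ) D num], [S → . ) f x], [S → .] }

GOTO(I, ')') = CLOSURE({ [A → αX.β] : [A → α.Xβ] ∈ I, X = ')' })

Items with dot before ')', with the dot advanced:
  [S → . ) D num] → [S → ) . D num]
Closure of the advanced items:
  [S → ) . D num] has the dot before D: add [D → . num (], [D → . S], [D → . x num D]
  [D → . S] has the dot before S: add [S → .], [S → . ) f x], [S → . ) D num]

GOTO = { [D → . S], [D → . num (], [D → . x num D], [S → ) . D num], [S → . ) D num], [S → . ) f x], [S → .] }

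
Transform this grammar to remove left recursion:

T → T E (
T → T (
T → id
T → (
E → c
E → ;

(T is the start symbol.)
T → id T'
T → ( T'
T' → E ( T'
T' → ( T'
T' → ε
E → c
E → ;

T is directly left-recursive. The standard transformation for
  A → A α₁ | ... | A α_m | β₁ | ... | β_n
is
  A  → β₁ A' | ... | β_n A'
  A' → α₁ A' | ... | α_m A' | ε

T → id becomes T → id T'
T → ( becomes T → ( T'
T → T E ( becomes T' → E ( T'
T → T ( becomes T' → ( T'
Add T' → ε

Productions for other non-terminals are unchanged:
  E → c
  E → ;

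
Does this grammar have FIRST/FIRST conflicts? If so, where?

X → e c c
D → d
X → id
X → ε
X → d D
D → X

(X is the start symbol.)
Yes. D → d / D → X on { 'd' }

FIRST sets of the non-terminals at (or reachable through a nullable prefix from) the front of some alternative:
  FIRST(X) = { 'd', 'e', 'id', ε }

Productions for X:
  X → e c c: FIRST = { 'e' }
  X → id: FIRST = { 'id' }
  X → ε: FIRST = { ε }
  X → d D: FIRST = { 'd' }
Productions for D:
  D → d: FIRST = { 'd' }
  D → X: FIRST = { 'd', 'e', 'id', ε }

Conflict for D: D → d and D → X
  Overlap: { 'd' }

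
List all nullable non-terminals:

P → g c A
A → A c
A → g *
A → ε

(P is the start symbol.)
A non-terminal is nullable if it can derive ε (the empty string): either it has an ε-production, or it has a production whose right-hand side consists entirely of nullable non-terminals.

ε-productions: A → ε
So A is immediately nullable.
No further non-terminal can be added: every production for the remaining non-terminals contains a terminal or a non-nullable non-terminal.
Nullable = { 'A' }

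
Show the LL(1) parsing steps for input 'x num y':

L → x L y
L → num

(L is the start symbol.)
LL(1) parsing maintains a stack (initially the start symbol over $) and the input. At each step: if the stack top is a terminal, match it against the current input token; if it is a non-terminal N, replace it with the RHS of M[N, lookahead] (the unique production whose predict set contains the lookahead).

Stack is shown with the top on the left.

Stack    Input      Action
--------------------------
L $      x num y $  output L → x L y
x L y $  x num y $  match 'x'
L y $    num y $    output L → num
num y $  num y $    match 'num'
y $      y $        match 'y'
$        $          accept

The string is accepted.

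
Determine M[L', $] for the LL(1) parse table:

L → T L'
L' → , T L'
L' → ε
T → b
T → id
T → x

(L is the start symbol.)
To find M[L', $], we find productions for L' where $ is in the predict set (PREDICT(N → α) = (FIRST(α) \ {ε}) ∪ (FOLLOW(N) if α ⇒* ε)).

Relevant sets:
  FOLLOW(L') = { $ }

L' → , T L': PREDICT = { ',' }
L' → ε: PREDICT = { $ }
  $ is in predict set, so this production goes in M[L', $]

M[L', $] = L' → ε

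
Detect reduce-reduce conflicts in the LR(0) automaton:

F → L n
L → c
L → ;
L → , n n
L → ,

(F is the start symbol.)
Augment with F' → F and build the canonical LR(0) collection (I0 = CLOSURE({[F' → . F]}), then GOTO on every symbol after a dot until no new states appear). It has 9 states:
  I0: { [F → . L n], [F' → . F], [L → . , n n], [L → . ,], [L → . ;], [L → . c] }  — shift
  I1: { [L → , . n n], [L → , .] }  — shift, reduce
  I2: { [L → ; .] }  — reduce
  I3: { [F' → F .] }  — accept
  I4: { [F → L . n] }  — shift
  I5: { [L → c .] }  — reduce
  I6: { [F → L n .] }  — reduce
  I7: { [L → , n . n] }  — shift
  I8: { [L → , n n .] }  — reduce

No state contains more than one complete item.

Answer: No reduce-reduce conflicts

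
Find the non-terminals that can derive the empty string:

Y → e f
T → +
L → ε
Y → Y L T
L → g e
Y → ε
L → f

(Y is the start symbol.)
A non-terminal is nullable if it can derive ε (the empty string): either it has an ε-production, or it has a production whose right-hand side consists entirely of nullable non-terminals.

ε-productions: L → ε, Y → ε
So L, Y are immediately nullable.
No further non-terminal can be added: every production for the remaining non-terminals contains a terminal or a non-nullable non-terminal.
Nullable = { 'L', 'Y' }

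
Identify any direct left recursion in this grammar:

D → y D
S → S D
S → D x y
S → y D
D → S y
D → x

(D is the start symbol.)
Direct left recursion occurs when N → N α for some non-terminal N (the right-hand side begins with the left-hand side itself).

D → y D: starts with y
S → S D: LEFT RECURSIVE (starts with S)
S → D x y: starts with D
S → y D: starts with y
D → S y: starts with S
D → x: starts with x

The grammar has direct left recursion on: S.

Answer: Yes, S is left-recursive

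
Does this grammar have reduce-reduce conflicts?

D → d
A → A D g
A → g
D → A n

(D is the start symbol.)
Augment with D' → D and build the canonical LR(0) collection (I0 = CLOSURE({[D' → . D]}), then GOTO on every symbol after a dot until no new states appear). It has 8 states:
  I0: { [A → . A D g], [A → . g], [D → . A n], [D → . d], [D' → . D] }  — shift
  I1: { [A → . A D g], [A → . g], [A → A . D g], [D → . A n], [D → . d], [D → A . n] }  — shift
  I2: { [D' → D .] }  — accept
  I3: { [D → d .] }  — reduce
  I4: { [A → g .] }  — reduce
  I5: { [A → A D . g] }  — shift
  I6: { [D → A n .] }  — reduce
  I7: { [A → A D g .] }  — reduce

No state contains more than one complete item.

Answer: No reduce-reduce conflicts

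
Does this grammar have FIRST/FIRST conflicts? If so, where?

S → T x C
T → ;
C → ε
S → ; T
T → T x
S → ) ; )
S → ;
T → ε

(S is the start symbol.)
A FIRST/FIRST conflict occurs when two productions N → α and N → β for the same non-terminal have FIRST(α) ∩ FIRST(β) ≠ ∅ (with ε ∈ FIRST of a nullable right-hand side, so two nullable alternatives also conflict).

FIRST sets of the non-terminals at (or reachable through a nullable prefix from) the front of some alternative:
  FIRST(T) = { ';', 'x', ε }

Productions for S:
  S → T x C: FIRST = { ';', 'x' }
  S → ; T: FIRST = { ';' }
  S → ) ; ): FIRST = { ')' }
  S → ;: FIRST = { ';' }
Productions for T:
  T → ;: FIRST = { ';' }
  T → T x: FIRST = { ';', 'x' }
  T → ε: FIRST = { ε }
C has only one production, so no FIRST/FIRST conflict is possible there.

Conflict for S: S → T x C and S → ; T
  Overlap: { ';' }
Conflict for S: S → T x C and S → ;
  Overlap: { ';' }
Conflict for S: S → ; T and S → ;
  Overlap: { ';' }
Conflict for T: T → ; and T → T x
  Overlap: { ';' }

Answer: Yes. S → T x C / S → ';' T on { ';' }; S → T x C / S → ';' on { ';' }; S → ';' T / S → ';' on { ';' }; T → ';' / T → T x on { ';' }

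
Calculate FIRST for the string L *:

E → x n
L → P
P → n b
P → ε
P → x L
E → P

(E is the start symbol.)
{ '*', 'n', 'x' }

FIRST sets of the non-terminals involved (from the grammar, by fixed-point iteration):
  FIRST(L) = { 'n', 'x', ε }

To compute FIRST(L *), process the symbols left to right:
Symbol L is a non-terminal. Add FIRST(L) \ {ε} = { 'n', 'x' }
L is nullable (ε ∈ FIRST(L)), continue to the next symbol.
Symbol * is a terminal. Add '*' and stop.
FIRST(L *) = { '*', 'n', 'x' }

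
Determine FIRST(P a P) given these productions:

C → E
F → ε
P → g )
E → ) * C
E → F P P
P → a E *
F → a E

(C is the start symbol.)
{ 'a', 'g' }

FIRST sets of the non-terminals involved (from the grammar, by fixed-point iteration):
  FIRST(P) = { 'a', 'g' }

To compute FIRST(P a P), process the symbols left to right:
Symbol P is a non-terminal. Add FIRST(P) \ {ε} = { 'a', 'g' }
P is not nullable (ε ∉ FIRST(P)), so stop here.
FIRST(P a P) = { 'a', 'g' }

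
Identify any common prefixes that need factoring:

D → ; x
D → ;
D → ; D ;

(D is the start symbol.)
Yes, D has productions with common prefix ';'

Left-factoring is needed when two productions for the same non-terminal
share a common prefix on the right-hand side.

Productions for D:
  D → ; x
  D → ;
  D → ; D ;

Found common prefix ';' in productions for D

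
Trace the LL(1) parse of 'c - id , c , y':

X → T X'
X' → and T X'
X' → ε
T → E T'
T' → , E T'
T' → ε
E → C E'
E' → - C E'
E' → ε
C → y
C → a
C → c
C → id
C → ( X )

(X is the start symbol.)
Stack is shown with the top on the left.

Stack           Input             Action
----------------------------------------
X $             c - id , c , y $  output X → T X'
T X' $          c - id , c , y $  output T → E T'
E T' X' $       c - id , c , y $  output E → C E'
C E' T' X' $    c - id , c , y $  output C → c
c E' T' X' $    c - id , c , y $  match 'c'
E' T' X' $      - id , c , y $    output E' → - C E'
- C E' T' X' $  - id , c , y $    match '-'
C E' T' X' $    id , c , y $      output C → id
id E' T' X' $   id , c , y $      match 'id'
E' T' X' $      , c , y $         output E' → ε
T' X' $         , c , y $         output T' → , E T'
, E T' X' $     , c , y $         match ','
E T' X' $       c , y $           output E → C E'
C E' T' X' $    c , y $           output C → c
c E' T' X' $    c , y $           match 'c'
E' T' X' $      , y $             output E' → ε
T' X' $         , y $             output T' → , E T'
, E T' X' $     , y $             match ','
E T' X' $       y $               output E → C E'
C E' T' X' $    y $               output C → y
y E' T' X' $    y $               match 'y'
E' T' X' $      $                 output E' → ε
T' X' $         $                 output T' → ε
X' $            $                 output X' → ε
$               $                 accept

The string is accepted.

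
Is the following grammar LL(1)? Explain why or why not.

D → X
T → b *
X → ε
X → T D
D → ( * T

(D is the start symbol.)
A grammar is LL(1) if for each non-terminal N with multiple productions, the predict sets of those productions are pairwise disjoint, where PREDICT(N → α) = (FIRST(α) \ {ε}) ∪ (FOLLOW(N) if α ⇒* ε).

Relevant sets:
  FIRST(X) = { 'b', ε }
  FIRST(T) = { 'b' }
  FOLLOW(D) = { $ }
  FOLLOW(X) = { $ }

For D:
  PREDICT(D → X) = { $, 'b' }
  PREDICT(D → '(' '*' T) = { '(' }
For X:
  PREDICT(X → ε) = { $ }
  PREDICT(X → T D) = { 'b' }
T has a single production, so nothing to check there.

All predict sets are disjoint. The grammar IS LL(1).

Answer: Yes, the grammar is LL(1).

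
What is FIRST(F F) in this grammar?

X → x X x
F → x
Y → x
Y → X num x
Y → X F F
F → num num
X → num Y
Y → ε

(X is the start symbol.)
{ 'num', 'x' }

FIRST sets of the non-terminals involved (from the grammar, by fixed-point iteration):
  FIRST(F) = { 'num', 'x' }

To compute FIRST(F F), process the symbols left to right:
Symbol F is a non-terminal. Add FIRST(F) \ {ε} = { 'num', 'x' }
F is not nullable (ε ∉ FIRST(F)), so stop here.
FIRST(F F) = { 'num', 'x' }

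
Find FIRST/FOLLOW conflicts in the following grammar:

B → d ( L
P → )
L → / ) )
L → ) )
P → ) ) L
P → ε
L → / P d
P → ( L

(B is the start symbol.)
No FIRST/FOLLOW conflicts.

A FIRST/FOLLOW conflict occurs when a non-terminal N has a nullable alternative N → β (β ⇒* ε) and another alternative N → α with FIRST(α) ∩ FOLLOW(N) ≠ ∅: on such a lookahead the parser cannot decide between expanding α and letting N vanish via β.

Nullable non-terminals: P.

P: nullable alternative(s) P → ε; FOLLOW(P) = { 'd' }
  P → ): FIRST \ {ε} = { ')' } — disjoint from FOLLOW(P)
  P → ) ) L: FIRST \ {ε} = { ')' } — disjoint from FOLLOW(P)
  P → ε: FIRST \ {ε} = { } — this is the only nullable alternative, skip
  P → ( L: FIRST \ {ε} = { '(' } — disjoint from FOLLOW(P)

B, L have no nullable alternative, so no FIRST/FOLLOW check is needed there.

No FIRST/FOLLOW conflicts found.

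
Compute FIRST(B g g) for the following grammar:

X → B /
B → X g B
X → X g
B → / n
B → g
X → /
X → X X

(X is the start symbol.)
{ '/', 'g' }

FIRST sets of the non-terminals involved (from the grammar, by fixed-point iteration):
  FIRST(B) = { '/', 'g' }

To compute FIRST(B g g), process the symbols left to right:
Symbol B is a non-terminal. Add FIRST(B) \ {ε} = { '/', 'g' }
B is not nullable (ε ∉ FIRST(B)), so stop here.
FIRST(B g g) = { '/', 'g' }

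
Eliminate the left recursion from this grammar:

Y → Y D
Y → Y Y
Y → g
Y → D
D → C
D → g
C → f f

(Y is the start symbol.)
Y is directly left-recursive. The standard transformation for
  A → A α₁ | ... | A α_m | β₁ | ... | β_n
is
  A  → β₁ A' | ... | β_n A'
  A' → α₁ A' | ... | α_m A' | ε

Y → g becomes Y → g Y'
Y → D becomes Y → D Y'
Y → Y D becomes Y' → D Y'
Y → Y Y becomes Y' → Y Y'
Add Y' → ε

Productions for other non-terminals are unchanged:
  D → C
  D → g
  C → f f

Resulting grammar:
Y → g Y'
Y → D Y'
Y' → D Y'
Y' → Y Y'
Y' → ε
D → C
D → g
C → f f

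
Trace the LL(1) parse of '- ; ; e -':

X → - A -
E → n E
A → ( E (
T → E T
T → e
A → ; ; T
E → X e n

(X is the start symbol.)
LL(1) parsing maintains a stack (initially the start symbol over $) and the input. At each step: if the stack top is a terminal, match it against the current input token; if it is a non-terminal N, replace it with the RHS of M[N, lookahead] (the unique production whose predict set contains the lookahead).

Stack is shown with the top on the left.

Stack      Input        Action
------------------------------
X $        - ; ; e - $  output X → - A -
- A - $    - ; ; e - $  match '-'
A - $      ; ; e - $    output A → ; ; T
; ; T - $  ; ; e - $    match ';'
; T - $    ; e - $      match ';'
T - $      e - $        output T → e
e - $      e - $        match 'e'
- $        - $          match '-'
$          $            accept

The string is accepted.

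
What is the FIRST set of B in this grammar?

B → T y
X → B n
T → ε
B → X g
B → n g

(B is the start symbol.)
{ 'n', 'y' }

To compute FIRST(B), examine every production with B on the left-hand side, reading each right-hand side left to right until a non-nullable symbol is reached.

FIRST sets of the other non-terminals involved (by the same procedure, iterated to a fixed point):
  FIRST(T) = { ε }
  FIRST(X) = { 'n', 'y' }

From B → T y:
  - T is a non-terminal: add FIRST(T) \ {ε} = { }
    T is nullable, so continue to the next symbol
  - y is a terminal: add 'y' and stop
From B → X g:
  - X is a non-terminal: add FIRST(X) \ {ε} = { 'n', 'y' }
    X is not nullable, so stop
From B → n g:
  - n is a terminal: add 'n' and stop

Collecting: FIRST(B) = { 'n', 'y' }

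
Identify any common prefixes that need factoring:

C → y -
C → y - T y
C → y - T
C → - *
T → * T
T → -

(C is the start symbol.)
Yes, C has productions with common prefix 'y -'

Left-factoring is needed when two productions for the same non-terminal
share a common prefix on the right-hand side.

Productions for C:
  C → y -
  C → y - T y
  C → y - T
  C → - *
Productions for T:
  T → * T
  T → -

Found common prefix 'y -' in productions for C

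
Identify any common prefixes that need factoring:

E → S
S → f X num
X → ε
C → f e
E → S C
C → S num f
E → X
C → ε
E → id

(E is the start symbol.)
Yes, E has productions with common prefix 'S'

Left-factoring is needed when two productions for the same non-terminal
share a common prefix on the right-hand side.

Productions for E:
  E → S
  E → S C
  E → X
  E → id
Productions for C:
  C → f e
  C → S num f
  C → ε

Found common prefix 'S' in productions for E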